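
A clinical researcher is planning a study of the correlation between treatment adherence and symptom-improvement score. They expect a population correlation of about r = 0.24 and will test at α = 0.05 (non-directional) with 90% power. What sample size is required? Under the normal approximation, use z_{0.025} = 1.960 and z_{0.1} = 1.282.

Fisher's z: C = ½·ln((1+r)/(1−r)) = ½·ln(1.6316) = 0.2448.
n = ((z_{α/2} + z_β)/C)² + 3.
(1.960 + 1.282) / 0.2448 = 3.242 / 0.2448 = 13.243.
n = 13.243² + 3 = 175.39 + 3 = 178.4.
Round up.

n = 179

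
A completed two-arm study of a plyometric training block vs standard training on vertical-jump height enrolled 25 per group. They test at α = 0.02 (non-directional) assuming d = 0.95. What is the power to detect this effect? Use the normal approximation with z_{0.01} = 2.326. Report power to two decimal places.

For two equal groups, power = Φ(d·√(n/2) − z_{α/2}).
d·√(n/2) = 0.95 × √(25/2) = 0.95 × 3.536 = 3.359.
z_β = 3.359 − 2.326 = 1.033.
Power = Φ(1.033) = 0.849.

power ≈ 0.85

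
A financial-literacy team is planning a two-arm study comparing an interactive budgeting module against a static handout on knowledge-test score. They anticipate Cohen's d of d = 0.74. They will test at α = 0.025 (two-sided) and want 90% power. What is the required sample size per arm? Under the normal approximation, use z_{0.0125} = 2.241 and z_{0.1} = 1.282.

n = 46 per group

For two independent groups with equal n: n = 2·((z_{α/2} + z_β) / d)².
z_{α/2} + z_β = 2.241 + 1.282 = 3.523.
n = 2 × (3.523 / 0.74)² = 2 × 4.761² = 2 × 22.67 = 45.3.
Round up to the next whole participant.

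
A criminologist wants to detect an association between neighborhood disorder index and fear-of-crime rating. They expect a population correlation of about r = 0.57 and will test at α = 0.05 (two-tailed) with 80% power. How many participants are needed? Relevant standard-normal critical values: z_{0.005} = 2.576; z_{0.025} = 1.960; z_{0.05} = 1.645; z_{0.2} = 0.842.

Fisher's z: C = ½·ln((1+r)/(1−r)) = ½·ln(3.6512) = 0.6475.
n = ((z_{α/2} + z_β)/C)² + 3.
(1.960 + 0.842) / 0.6475 = 2.802 / 0.6475 = 4.327.
n = 4.327² + 3 = 18.73 + 3 = 21.7.
Round up.

n = 22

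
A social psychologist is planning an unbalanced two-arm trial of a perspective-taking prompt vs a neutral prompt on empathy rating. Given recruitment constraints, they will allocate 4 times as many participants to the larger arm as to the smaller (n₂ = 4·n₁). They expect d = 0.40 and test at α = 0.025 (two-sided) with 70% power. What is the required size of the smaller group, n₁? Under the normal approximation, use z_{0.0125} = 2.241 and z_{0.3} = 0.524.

n₁ = 60

With allocation ratio k = n₂/n₁ = 4, Var(x̄₁−x̄₂) = σ²(1/n₁ + 1/(k·n₁)) = σ²·(k+1)/(k·n₁).
So n₁ = (1 + 1/k)·((z_{α/2} + z_β)/d)² = 1.250 × (2.765/0.40)².
n₁ = 1.250 × 47.78 = 59.7.
Round up: n₁ = 60, giving n₂ = 4 × 60 = 240.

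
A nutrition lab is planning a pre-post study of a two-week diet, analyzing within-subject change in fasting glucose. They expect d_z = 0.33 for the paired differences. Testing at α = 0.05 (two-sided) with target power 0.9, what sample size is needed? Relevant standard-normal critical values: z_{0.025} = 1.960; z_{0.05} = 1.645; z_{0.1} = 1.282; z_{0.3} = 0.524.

For a paired (one-sample on differences) test: n = ((z_{α/2} + z_β) / d)².
z_{α/2} + z_β = 1.960 + 1.282 = 3.242.
n = (3.242 / 0.33)² = 9.824² = 96.52.
Round up.

n = 97 pairs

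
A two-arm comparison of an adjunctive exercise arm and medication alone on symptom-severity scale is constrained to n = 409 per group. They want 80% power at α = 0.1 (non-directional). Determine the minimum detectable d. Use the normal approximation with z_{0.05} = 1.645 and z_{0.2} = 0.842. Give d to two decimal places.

For two independent groups of n = 409 each: d_min = (z_{α/2} + z_β)·√(2/n).
z-sum = 1.645 + 0.842 = 2.487.
d_min = 2.487 × √(2/409) = 2.487 × 0.0699 = 0.174.

d_min ≈ 0.17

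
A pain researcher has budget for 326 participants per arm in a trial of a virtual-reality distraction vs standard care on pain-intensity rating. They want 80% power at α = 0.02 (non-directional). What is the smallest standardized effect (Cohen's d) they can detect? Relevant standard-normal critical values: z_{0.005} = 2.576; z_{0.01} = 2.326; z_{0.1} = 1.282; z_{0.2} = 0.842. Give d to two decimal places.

d_min ≈ 0.25

For two independent groups of n = 326 each: d_min = (z_{α/2} + z_β)·√(2/n).
z-sum = 2.326 + 0.842 = 3.168.
d_min = 3.168 × √(2/326) = 3.168 × 0.0783 = 0.248.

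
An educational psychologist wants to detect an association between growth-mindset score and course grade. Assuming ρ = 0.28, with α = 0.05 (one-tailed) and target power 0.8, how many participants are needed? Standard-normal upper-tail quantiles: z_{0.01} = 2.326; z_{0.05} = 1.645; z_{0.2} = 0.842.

Fisher's z: C = ½·ln((1+r)/(1−r)) = ½·ln(1.7778) = 0.2877.
n = ((z_{α} + z_β)/C)² + 3.
(1.645 + 0.842) / 0.2877 = 2.487 / 0.2877 = 8.644.
n = 8.644² + 3 = 74.73 + 3 = 77.7.
Round up.

n = 78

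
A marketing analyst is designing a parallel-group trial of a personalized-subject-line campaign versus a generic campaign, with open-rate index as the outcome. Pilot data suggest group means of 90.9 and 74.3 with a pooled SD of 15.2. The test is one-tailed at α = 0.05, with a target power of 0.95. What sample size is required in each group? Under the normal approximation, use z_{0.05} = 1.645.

n = 19 per group

Cohen's d = |M₁ − M₂| / SD_pooled = |90.9 − 74.3| / 15.2 = 16.6 / 15.2 = 1.092.
For two independent groups with equal n: n = 2·((z_{α} + z_β) / d)².
z_{α} + z_β = 1.645 + 1.645 = 3.290.
n = 2 × (3.290 / 1.092)² = 2 × 3.013² = 2 × 9.08 = 18.2.
Round up to the next whole participant.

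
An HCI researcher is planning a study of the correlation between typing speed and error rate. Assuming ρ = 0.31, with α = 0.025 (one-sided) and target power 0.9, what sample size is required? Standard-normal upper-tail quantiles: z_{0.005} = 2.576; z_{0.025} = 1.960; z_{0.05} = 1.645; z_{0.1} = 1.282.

Fisher's z: C = ½·ln((1+r)/(1−r)) = ½·ln(1.8986) = 0.3205.
n = ((z_{α} + z_β)/C)² + 3.
(1.960 + 1.282) / 0.3205 = 3.242 / 0.3205 = 10.115.
n = 10.115² + 3 = 102.32 + 3 = 105.3.
Round up.

n = 106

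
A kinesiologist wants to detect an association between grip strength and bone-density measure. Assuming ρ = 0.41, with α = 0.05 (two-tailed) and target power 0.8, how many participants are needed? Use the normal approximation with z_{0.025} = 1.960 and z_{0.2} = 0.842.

Fisher's z: C = ½·ln((1+r)/(1−r)) = ½·ln(2.3898) = 0.4356.
n = ((z_{α/2} + z_β)/C)² + 3.
(1.960 + 0.842) / 0.4356 = 2.802 / 0.4356 = 6.433.
n = 6.433² + 3 = 41.38 + 3 = 44.4.
Round up.

n = 45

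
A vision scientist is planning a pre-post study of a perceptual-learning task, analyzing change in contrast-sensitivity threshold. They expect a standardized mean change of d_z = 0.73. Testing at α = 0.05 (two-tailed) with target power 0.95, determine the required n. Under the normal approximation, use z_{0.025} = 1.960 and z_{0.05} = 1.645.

For a paired (one-sample on differences) test: n = ((z_{α/2} + z_β) / d)².
z_{α/2} + z_β = 1.960 + 1.645 = 3.605.
n = (3.605 / 0.73)² = 4.938² = 24.39.
Round up.

n = 25 pairs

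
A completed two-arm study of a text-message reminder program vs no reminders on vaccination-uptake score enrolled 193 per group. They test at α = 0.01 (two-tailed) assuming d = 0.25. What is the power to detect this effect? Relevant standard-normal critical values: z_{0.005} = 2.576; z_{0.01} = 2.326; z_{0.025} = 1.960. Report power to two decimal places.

For two equal groups, power = Φ(d·√(n/2) − z_{α/2}).
d·√(n/2) = 0.25 × √(193/2) = 0.25 × 9.823 = 2.456.
z_β = 2.456 − 2.576 = -0.120.
Power = Φ(-0.120) = 0.452.

power ≈ 0.45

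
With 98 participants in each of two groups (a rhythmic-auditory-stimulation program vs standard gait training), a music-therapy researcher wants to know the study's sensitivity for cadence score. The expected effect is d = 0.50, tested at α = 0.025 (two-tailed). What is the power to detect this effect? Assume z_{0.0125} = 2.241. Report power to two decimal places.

For two equal groups, power = Φ(d·√(n/2) − z_{α/2}).
d·√(n/2) = 0.50 × √(98/2) = 0.50 × 7.000 = 3.500.
z_β = 3.500 − 2.241 = 1.259.
Power = Φ(1.259) = 0.896.

power ≈ 0.90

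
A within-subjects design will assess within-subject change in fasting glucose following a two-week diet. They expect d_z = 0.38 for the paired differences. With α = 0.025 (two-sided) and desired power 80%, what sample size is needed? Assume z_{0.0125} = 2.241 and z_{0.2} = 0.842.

For a paired (one-sample on differences) test: n = ((z_{α/2} + z_β) / d)².
z_{α/2} + z_β = 2.241 + 0.842 = 3.083.
n = (3.083 / 0.38)² = 8.113² = 65.82.
Round up.

n = 66 pairs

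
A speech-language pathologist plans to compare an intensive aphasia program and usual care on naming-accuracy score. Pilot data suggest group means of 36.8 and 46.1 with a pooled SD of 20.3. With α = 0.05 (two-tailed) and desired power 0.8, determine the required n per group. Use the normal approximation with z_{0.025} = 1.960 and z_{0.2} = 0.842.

Cohen's d = |M₁ − M₂| / SD_pooled = |36.8 − 46.1| / 20.3 = 9.3 / 20.3 = 0.458.
For two independent groups with equal n: n = 2·((z_{α/2} + z_β) / d)².
z_{α/2} + z_β = 1.960 + 0.842 = 2.802.
n = 2 × (2.802 / 0.458)² = 2 × 6.118² = 2 × 37.43 = 74.9.
Round up to the next whole participant.

n = 75 per group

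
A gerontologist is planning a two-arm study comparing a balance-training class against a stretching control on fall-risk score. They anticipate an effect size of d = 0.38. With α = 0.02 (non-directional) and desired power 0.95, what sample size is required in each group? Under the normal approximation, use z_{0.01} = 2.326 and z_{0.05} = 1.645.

n = 219 per group

For two independent groups with equal n: n = 2·((z_{α/2} + z_β) / d)².
z_{α/2} + z_β = 2.326 + 1.645 = 3.971.
n = 2 × (3.971 / 0.38)² = 2 × 10.450² = 2 × 109.20 = 218.4.
Round up to the next whole participant.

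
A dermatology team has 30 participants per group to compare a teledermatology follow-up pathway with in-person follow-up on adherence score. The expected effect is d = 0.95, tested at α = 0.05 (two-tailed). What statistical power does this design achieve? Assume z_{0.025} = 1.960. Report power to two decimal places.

For two equal groups, power = Φ(d·√(n/2) − z_{α/2}).
d·√(n/2) = 0.95 × √(30/2) = 0.95 × 3.873 = 3.679.
z_β = 3.679 − 1.960 = 1.719.
Power = Φ(1.719) = 0.957.

power ≈ 0.96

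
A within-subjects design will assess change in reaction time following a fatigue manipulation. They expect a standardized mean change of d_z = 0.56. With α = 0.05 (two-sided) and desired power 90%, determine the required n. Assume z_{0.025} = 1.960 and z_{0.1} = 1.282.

For a paired (one-sample on differences) test: n = ((z_{α/2} + z_β) / d)².
z_{α/2} + z_β = 1.960 + 1.282 = 3.242.
n = (3.242 / 0.56)² = 5.789² = 33.52.
Round up.

n = 34 pairs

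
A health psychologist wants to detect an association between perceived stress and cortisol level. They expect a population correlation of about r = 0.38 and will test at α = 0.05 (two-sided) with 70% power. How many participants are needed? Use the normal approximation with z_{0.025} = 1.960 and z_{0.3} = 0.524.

Fisher's z: C = ½·ln((1+r)/(1−r)) = ½·ln(2.2258) = 0.4001.
n = ((z_{α/2} + z_β)/C)² + 3.
(1.960 + 0.524) / 0.4001 = 2.484 / 0.4001 = 6.208.
n = 6.208² + 3 = 38.54 + 3 = 41.5.
Round up.

n = 42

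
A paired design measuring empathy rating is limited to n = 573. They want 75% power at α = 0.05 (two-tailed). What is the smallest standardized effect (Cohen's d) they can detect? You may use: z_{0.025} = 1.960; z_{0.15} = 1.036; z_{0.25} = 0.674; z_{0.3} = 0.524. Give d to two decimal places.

For a single sample (or paired design) of n = 573: d_min = (z_{α/2} + z_β)/√n.
z-sum = 1.960 + 0.674 = 2.634.
d_min = 2.634 / √573 = 2.634 / 23.937 = 0.110.

d_min ≈ 0.11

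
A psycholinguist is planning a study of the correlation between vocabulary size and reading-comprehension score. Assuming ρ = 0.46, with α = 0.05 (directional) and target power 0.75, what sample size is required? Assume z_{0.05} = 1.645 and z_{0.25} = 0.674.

n = 25

Fisher's z: C = ½·ln((1+r)/(1−r)) = ½·ln(2.7037) = 0.4973.
n = ((z_{α} + z_β)/C)² + 3.
(1.645 + 0.674) / 0.4973 = 2.319 / 0.4973 = 4.663.
n = 4.663² + 3 = 21.75 + 3 = 24.7.
Round up.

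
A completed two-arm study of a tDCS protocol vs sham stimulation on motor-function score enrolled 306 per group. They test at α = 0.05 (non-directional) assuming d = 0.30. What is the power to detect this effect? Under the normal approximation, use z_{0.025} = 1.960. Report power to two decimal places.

power ≈ 0.96

For two equal groups, power = Φ(d·√(n/2) − z_{α/2}).
d·√(n/2) = 0.30 × √(306/2) = 0.30 × 12.369 = 3.711.
z_β = 3.711 − 1.960 = 1.751.
Power = Φ(1.751) = 0.960.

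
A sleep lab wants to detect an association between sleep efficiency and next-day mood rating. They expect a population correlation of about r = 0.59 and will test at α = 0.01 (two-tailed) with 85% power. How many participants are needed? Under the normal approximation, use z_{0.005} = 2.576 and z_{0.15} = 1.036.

Fisher's z: C = ½·ln((1+r)/(1−r)) = ½·ln(3.8780) = 0.6777.
n = ((z_{α/2} + z_β)/C)² + 3.
(2.576 + 1.036) / 0.6777 = 3.612 / 0.6777 = 5.330.
n = 5.330² + 3 = 28.41 + 3 = 31.4.
Round up.

n = 32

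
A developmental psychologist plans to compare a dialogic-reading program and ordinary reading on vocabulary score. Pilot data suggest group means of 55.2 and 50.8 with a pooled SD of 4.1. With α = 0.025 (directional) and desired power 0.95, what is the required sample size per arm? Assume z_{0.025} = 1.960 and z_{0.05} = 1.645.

Cohen's d = |M₁ − M₂| / SD_pooled = |55.2 − 50.8| / 4.1 = 4.4 / 4.1 = 1.073.
For two independent groups with equal n: n = 2·((z_{α} + z_β) / d)².
z_{α} + z_β = 1.960 + 1.645 = 3.605.
n = 2 × (3.605 / 1.073)² = 2 × 3.360² = 2 × 11.29 = 22.6.
Round up to the next whole participant.

n = 23 per group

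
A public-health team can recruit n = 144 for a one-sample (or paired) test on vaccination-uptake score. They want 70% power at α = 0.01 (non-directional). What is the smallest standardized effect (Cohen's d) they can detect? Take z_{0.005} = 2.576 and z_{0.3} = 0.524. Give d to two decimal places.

For a single sample (or paired design) of n = 144: d_min = (z_{α/2} + z_β)/√n.
z-sum = 2.576 + 0.524 = 3.100.
d_min = 3.100 / √144 = 3.100 / 12.000 = 0.258.

d_min ≈ 0.26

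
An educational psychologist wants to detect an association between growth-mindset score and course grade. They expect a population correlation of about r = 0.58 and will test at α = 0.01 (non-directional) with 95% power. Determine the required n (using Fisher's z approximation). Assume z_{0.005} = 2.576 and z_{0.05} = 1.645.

n = 44

Fisher's z: C = ½·ln((1+r)/(1−r)) = ½·ln(3.7619) = 0.6625.
n = ((z_{α/2} + z_β)/C)² + 3.
(2.576 + 1.645) / 0.6625 = 4.221 / 0.6625 = 6.371.
n = 6.371² + 3 = 40.59 + 3 = 43.6.
Round up.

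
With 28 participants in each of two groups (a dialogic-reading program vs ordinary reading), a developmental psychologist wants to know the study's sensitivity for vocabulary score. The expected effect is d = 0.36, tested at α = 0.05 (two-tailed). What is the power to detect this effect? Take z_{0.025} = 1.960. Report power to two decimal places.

power ≈ 0.27

For two equal groups, power = Φ(d·√(n/2) − z_{α/2}).
d·√(n/2) = 0.36 × √(28/2) = 0.36 × 3.742 = 1.347.
z_β = 1.347 − 1.960 = -0.613.
Power = Φ(-0.613) = 0.270.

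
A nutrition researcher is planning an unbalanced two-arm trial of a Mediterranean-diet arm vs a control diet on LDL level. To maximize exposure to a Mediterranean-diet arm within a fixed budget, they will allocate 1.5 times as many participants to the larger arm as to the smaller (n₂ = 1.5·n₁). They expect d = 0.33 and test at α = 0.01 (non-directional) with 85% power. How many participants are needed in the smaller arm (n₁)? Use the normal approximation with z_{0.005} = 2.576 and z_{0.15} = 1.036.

With allocation ratio k = n₂/n₁ = 1.5, Var(x̄₁−x̄₂) = σ²(1/n₁ + 1/(k·n₁)) = σ²·(k+1)/(k·n₁).
So n₁ = (1 + 1/k)·((z_{α/2} + z_β)/d)² = 1.667 × (3.612/0.33)².
n₁ = 1.667 × 119.80 = 199.7.
Round up: n₁ = 200, giving n₂ = 1.5 × 200 = 300.

n₁ = 200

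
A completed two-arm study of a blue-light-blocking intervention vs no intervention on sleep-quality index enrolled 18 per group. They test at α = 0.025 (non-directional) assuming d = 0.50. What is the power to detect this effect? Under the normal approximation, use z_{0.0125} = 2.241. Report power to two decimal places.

power ≈ 0.23

For two equal groups, power = Φ(d·√(n/2) − z_{α/2}).
d·√(n/2) = 0.50 × √(18/2) = 0.50 × 3.000 = 1.500.
z_β = 1.500 − 2.241 = -0.741.
Power = Φ(-0.741) = 0.229.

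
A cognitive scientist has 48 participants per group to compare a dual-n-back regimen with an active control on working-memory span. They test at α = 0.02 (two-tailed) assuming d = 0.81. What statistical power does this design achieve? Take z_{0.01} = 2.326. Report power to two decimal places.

power ≈ 0.95

For two equal groups, power = Φ(d·√(n/2) − z_{α/2}).
d·√(n/2) = 0.81 × √(48/2) = 0.81 × 4.899 = 3.968.
z_β = 3.968 − 2.326 = 1.642.
Power = Φ(1.642) = 0.950.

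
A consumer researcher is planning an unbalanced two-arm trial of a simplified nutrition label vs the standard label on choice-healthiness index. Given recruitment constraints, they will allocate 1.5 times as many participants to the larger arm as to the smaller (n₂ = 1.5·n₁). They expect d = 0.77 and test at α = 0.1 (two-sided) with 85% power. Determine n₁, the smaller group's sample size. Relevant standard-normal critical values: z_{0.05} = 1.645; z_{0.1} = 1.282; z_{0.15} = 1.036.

n₁ = 21

With allocation ratio k = n₂/n₁ = 1.5, Var(x̄₁−x̄₂) = σ²(1/n₁ + 1/(k·n₁)) = σ²·(k+1)/(k·n₁).
So n₁ = (1 + 1/k)·((z_{α/2} + z_β)/d)² = 1.667 × (2.681/0.77)².
n₁ = 1.667 × 12.12 = 20.2.
Round up: n₁ = 21, giving n₂ = ⌈1.5 × 21⌉ = ⌈31.5⌉ = 32.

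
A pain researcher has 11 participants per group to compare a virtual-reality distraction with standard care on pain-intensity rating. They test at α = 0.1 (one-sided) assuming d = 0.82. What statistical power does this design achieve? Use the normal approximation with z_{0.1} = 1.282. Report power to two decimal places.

power ≈ 0.74

For two equal groups, power = Φ(d·√(n/2) − z_{α}).
d·√(n/2) = 0.82 × √(11/2) = 0.82 × 2.345 = 1.923.
z_β = 1.923 − 1.282 = 0.641.
Power = Φ(0.641) = 0.739.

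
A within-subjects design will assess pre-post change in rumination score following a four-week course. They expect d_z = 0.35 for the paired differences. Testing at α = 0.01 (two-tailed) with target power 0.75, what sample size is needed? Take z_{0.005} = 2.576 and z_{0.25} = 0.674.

For a paired (one-sample on differences) test: n = ((z_{α/2} + z_β) / d)².
z_{α/2} + z_β = 2.576 + 0.674 = 3.250.
n = (3.250 / 0.35)² = 9.286² = 86.22.
Round up.

n = 87 pairs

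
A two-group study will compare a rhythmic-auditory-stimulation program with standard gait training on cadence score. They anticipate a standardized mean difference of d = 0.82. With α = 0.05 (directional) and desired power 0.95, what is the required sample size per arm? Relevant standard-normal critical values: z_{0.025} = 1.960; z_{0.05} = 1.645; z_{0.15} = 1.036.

n = 33 per group

For two independent groups with equal n: n = 2·((z_{α} + z_β) / d)².
z_{α} + z_β = 1.645 + 1.645 = 3.290.
n = 2 × (3.290 / 0.82)² = 2 × 4.012² = 2 × 16.10 = 32.2.
Round up to the next whole participant.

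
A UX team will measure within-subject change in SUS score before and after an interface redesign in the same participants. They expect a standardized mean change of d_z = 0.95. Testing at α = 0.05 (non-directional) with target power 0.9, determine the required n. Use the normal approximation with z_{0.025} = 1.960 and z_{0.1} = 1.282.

n = 12 pairs

For a paired (one-sample on differences) test: n = ((z_{α/2} + z_β) / d)².
z_{α/2} + z_β = 1.960 + 1.282 = 3.242.
n = (3.242 / 0.95)² = 3.413² = 11.65.
Round up.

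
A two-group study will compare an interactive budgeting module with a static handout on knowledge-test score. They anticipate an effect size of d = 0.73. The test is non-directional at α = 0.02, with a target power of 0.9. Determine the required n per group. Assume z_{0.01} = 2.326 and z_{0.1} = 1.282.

For two independent groups with equal n: n = 2·((z_{α/2} + z_β) / d)².
z_{α/2} + z_β = 2.326 + 1.282 = 3.608.
n = 2 × (3.608 / 0.73)² = 2 × 4.942² = 2 × 24.43 = 48.9.
Round up to the next whole participant.

n = 49 per group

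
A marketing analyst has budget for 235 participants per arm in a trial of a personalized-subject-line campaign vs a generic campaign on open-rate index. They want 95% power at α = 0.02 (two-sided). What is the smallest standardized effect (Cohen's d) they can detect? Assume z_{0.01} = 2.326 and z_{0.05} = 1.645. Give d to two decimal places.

d_min ≈ 0.37

For two independent groups of n = 235 each: d_min = (z_{α/2} + z_β)·√(2/n).
z-sum = 2.326 + 1.645 = 3.971.
d_min = 3.971 × √(2/235) = 3.971 × 0.0923 = 0.366.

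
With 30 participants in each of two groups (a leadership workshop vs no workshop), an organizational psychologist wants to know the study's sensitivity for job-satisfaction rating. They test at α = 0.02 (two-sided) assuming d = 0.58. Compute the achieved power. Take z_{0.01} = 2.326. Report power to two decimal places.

For two equal groups, power = Φ(d·√(n/2) − z_{α/2}).
d·√(n/2) = 0.58 × √(30/2) = 0.58 × 3.873 = 2.246.
z_β = 2.246 − 2.326 = -0.080.
Power = Φ(-0.080) = 0.468.

power ≈ 0.47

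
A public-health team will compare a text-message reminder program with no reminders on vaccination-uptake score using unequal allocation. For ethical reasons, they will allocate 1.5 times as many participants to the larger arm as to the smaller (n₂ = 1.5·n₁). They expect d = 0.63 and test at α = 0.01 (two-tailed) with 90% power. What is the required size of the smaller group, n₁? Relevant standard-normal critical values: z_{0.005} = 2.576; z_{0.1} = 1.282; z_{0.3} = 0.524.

n₁ = 63

With allocation ratio k = n₂/n₁ = 1.5, Var(x̄₁−x̄₂) = σ²(1/n₁ + 1/(k·n₁)) = σ²·(k+1)/(k·n₁).
So n₁ = (1 + 1/k)·((z_{α/2} + z_β)/d)² = 1.667 × (3.858/0.63)².
n₁ = 1.667 × 37.50 = 62.5.
Round up: n₁ = 63, giving n₂ = ⌈1.5 × 63⌉ = ⌈94.5⌉ = 95.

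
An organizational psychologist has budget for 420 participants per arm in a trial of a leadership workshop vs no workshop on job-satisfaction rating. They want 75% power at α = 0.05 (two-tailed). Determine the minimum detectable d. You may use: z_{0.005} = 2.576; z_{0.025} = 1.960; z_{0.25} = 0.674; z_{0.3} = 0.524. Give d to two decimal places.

For two independent groups of n = 420 each: d_min = (z_{α/2} + z_β)·√(2/n).
z-sum = 1.960 + 0.674 = 2.634.
d_min = 2.634 × √(2/420) = 2.634 × 0.0690 = 0.182.

d_min ≈ 0.18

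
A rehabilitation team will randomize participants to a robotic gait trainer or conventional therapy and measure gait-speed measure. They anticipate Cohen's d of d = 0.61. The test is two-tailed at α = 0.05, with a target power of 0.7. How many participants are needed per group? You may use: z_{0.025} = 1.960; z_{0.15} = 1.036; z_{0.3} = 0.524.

n = 34 per group

For two independent groups with equal n: n = 2·((z_{α/2} + z_β) / d)².
z_{α/2} + z_β = 1.960 + 0.524 = 2.484.
n = 2 × (2.484 / 0.61)² = 2 × 4.072² = 2 × 16.58 = 33.2.
Round up to the next whole participant.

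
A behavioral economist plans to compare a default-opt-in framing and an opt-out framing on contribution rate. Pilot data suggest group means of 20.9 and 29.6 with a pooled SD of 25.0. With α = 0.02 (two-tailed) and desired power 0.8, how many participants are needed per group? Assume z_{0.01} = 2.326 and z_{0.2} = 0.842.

n = 166 per group

Cohen's d = |M₁ − M₂| / SD_pooled = |20.9 − 29.6| / 25.0 = 8.7 / 25.0 = 0.348.
For two independent groups with equal n: n = 2·((z_{α/2} + z_β) / d)².
z_{α/2} + z_β = 2.326 + 0.842 = 3.168.
n = 2 × (3.168 / 0.348)² = 2 × 9.103² = 2 × 82.87 = 165.7.
Round up to the next whole participant.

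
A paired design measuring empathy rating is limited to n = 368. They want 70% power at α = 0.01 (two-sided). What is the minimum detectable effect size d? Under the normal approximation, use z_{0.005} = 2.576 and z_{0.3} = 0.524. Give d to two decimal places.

d_min ≈ 0.16

For a single sample (or paired design) of n = 368: d_min = (z_{α/2} + z_β)/√n.
z-sum = 2.576 + 0.524 = 3.100.
d_min = 3.100 / √368 = 3.100 / 19.183 = 0.162.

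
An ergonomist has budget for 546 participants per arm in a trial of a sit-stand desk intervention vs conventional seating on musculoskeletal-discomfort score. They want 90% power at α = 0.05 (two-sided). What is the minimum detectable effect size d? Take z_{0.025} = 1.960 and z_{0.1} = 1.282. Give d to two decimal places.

d_min ≈ 0.20

For two independent groups of n = 546 each: d_min = (z_{α/2} + z_β)·√(2/n).
z-sum = 1.960 + 1.282 = 3.242.
d_min = 3.242 × √(2/546) = 3.242 × 0.0605 = 0.196.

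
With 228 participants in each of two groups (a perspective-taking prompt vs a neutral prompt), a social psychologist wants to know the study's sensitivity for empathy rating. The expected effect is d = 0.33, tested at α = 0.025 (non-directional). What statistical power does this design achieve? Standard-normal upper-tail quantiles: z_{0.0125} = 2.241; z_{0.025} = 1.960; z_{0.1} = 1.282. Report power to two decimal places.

power ≈ 0.90

For two equal groups, power = Φ(d·√(n/2) − z_{α/2}).
d·√(n/2) = 0.33 × √(228/2) = 0.33 × 10.677 = 3.523.
z_β = 3.523 − 2.241 = 1.282.
Power = Φ(1.282) = 0.900.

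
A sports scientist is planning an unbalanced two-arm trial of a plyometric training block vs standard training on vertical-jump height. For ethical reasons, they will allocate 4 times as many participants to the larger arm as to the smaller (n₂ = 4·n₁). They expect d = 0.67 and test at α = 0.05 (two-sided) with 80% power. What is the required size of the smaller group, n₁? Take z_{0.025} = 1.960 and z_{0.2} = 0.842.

n₁ = 22

With allocation ratio k = n₂/n₁ = 4, Var(x̄₁−x̄₂) = σ²(1/n₁ + 1/(k·n₁)) = σ²·(k+1)/(k·n₁).
So n₁ = (1 + 1/k)·((z_{α/2} + z_β)/d)² = 1.250 × (2.802/0.67)².
n₁ = 1.250 × 17.49 = 21.9.
Round up: n₁ = 22, giving n₂ = 4 × 22 = 88.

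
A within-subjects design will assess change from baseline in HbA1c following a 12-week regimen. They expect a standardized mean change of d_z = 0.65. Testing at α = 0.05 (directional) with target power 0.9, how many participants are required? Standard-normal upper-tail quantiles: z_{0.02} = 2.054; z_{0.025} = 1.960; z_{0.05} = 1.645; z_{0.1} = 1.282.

n = 21 pairs

For a paired (one-sample on differences) test: n = ((z_{α} + z_β) / d)².
z_{α} + z_β = 1.645 + 1.282 = 2.927.
n = (2.927 / 0.65)² = 4.503² = 20.28.
Round up.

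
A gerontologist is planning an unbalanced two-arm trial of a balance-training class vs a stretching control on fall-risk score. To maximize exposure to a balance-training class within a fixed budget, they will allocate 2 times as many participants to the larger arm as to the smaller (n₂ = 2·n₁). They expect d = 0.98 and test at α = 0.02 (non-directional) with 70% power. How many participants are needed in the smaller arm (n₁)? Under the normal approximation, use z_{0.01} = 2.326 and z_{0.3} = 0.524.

With allocation ratio k = n₂/n₁ = 2, Var(x̄₁−x̄₂) = σ²(1/n₁ + 1/(k·n₁)) = σ²·(k+1)/(k·n₁).
So n₁ = (1 + 1/k)·((z_{α/2} + z_β)/d)² = 1.500 × (2.850/0.98)².
n₁ = 1.500 × 8.46 = 12.7.
Round up: n₁ = 13, giving n₂ = 2 × 13 = 26.

n₁ = 13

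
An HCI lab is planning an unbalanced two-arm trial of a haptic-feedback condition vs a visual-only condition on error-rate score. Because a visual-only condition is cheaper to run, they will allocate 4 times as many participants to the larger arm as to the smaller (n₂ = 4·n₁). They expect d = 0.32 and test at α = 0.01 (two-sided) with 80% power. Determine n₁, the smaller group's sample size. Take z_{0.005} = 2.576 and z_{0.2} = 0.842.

n₁ = 143

With allocation ratio k = n₂/n₁ = 4, Var(x̄₁−x̄₂) = σ²(1/n₁ + 1/(k·n₁)) = σ²·(k+1)/(k·n₁).
So n₁ = (1 + 1/k)·((z_{α/2} + z_β)/d)² = 1.250 × (3.418/0.32)².
n₁ = 1.250 × 114.09 = 142.6.
Round up: n₁ = 143, giving n₂ = 4 × 143 = 572.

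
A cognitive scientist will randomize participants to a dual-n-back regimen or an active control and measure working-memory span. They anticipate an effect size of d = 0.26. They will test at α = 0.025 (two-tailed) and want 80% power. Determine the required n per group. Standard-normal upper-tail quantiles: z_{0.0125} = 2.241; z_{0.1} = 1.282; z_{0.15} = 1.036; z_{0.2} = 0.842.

n = 282 per group

For two independent groups with equal n: n = 2·((z_{α/2} + z_β) / d)².
z_{α/2} + z_β = 2.241 + 0.842 = 3.083.
n = 2 × (3.083 / 0.26)² = 2 × 11.858² = 2 × 140.60 = 281.2.
Round up to the next whole participant.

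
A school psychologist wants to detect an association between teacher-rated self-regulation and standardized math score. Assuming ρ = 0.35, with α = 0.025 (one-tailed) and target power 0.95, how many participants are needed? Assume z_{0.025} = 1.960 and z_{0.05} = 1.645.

n = 101

Fisher's z: C = ½·ln((1+r)/(1−r)) = ½·ln(2.0769) = 0.3654.
n = ((z_{α} + z_β)/C)² + 3.
(1.960 + 1.645) / 0.3654 = 3.605 / 0.3654 = 9.866.
n = 9.866² + 3 = 97.34 + 3 = 100.3.
Round up.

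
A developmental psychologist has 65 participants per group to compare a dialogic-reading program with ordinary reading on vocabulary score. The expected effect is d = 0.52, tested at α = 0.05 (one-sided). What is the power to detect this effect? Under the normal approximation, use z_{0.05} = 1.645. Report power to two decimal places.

power ≈ 0.91

For two equal groups, power = Φ(d·√(n/2) − z_{α}).
d·√(n/2) = 0.52 × √(65/2) = 0.52 × 5.701 = 2.964.
z_β = 2.964 − 1.645 = 1.319.
Power = Φ(1.319) = 0.906.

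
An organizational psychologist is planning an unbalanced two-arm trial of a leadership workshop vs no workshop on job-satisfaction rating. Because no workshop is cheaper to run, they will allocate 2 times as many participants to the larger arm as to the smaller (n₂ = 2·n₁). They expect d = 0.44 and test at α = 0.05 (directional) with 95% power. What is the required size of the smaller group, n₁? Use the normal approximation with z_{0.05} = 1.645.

n₁ = 84

With allocation ratio k = n₂/n₁ = 2, Var(x̄₁−x̄₂) = σ²(1/n₁ + 1/(k·n₁)) = σ²·(k+1)/(k·n₁).
So n₁ = (1 + 1/k)·((z_{α} + z_β)/d)² = 1.500 × (3.290/0.44)².
n₁ = 1.500 × 55.91 = 83.9.
Round up: n₁ = 84, giving n₂ = 2 × 84 = 168.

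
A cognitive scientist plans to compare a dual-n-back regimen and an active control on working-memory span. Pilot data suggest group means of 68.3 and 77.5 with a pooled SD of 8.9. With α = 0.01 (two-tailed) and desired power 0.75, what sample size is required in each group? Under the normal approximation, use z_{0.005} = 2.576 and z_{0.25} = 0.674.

n = 20 per group

Cohen's d = |M₁ − M₂| / SD_pooled = |68.3 − 77.5| / 8.9 = 9.2 / 8.9 = 1.034.
For two independent groups with equal n: n = 2·((z_{α/2} + z_β) / d)².
z_{α/2} + z_β = 2.576 + 0.674 = 3.250.
n = 2 × (3.250 / 1.034)² = 2 × 3.143² = 2 × 9.88 = 19.8.
Round up to the next whole participant.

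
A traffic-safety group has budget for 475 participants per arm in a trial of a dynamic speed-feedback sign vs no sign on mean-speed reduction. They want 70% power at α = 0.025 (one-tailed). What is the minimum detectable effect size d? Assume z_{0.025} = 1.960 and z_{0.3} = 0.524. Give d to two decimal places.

d_min ≈ 0.16

For two independent groups of n = 475 each: d_min = (z_{α} + z_β)·√(2/n).
z-sum = 1.960 + 0.524 = 2.484.
d_min = 2.484 × √(2/475) = 2.484 × 0.0649 = 0.161.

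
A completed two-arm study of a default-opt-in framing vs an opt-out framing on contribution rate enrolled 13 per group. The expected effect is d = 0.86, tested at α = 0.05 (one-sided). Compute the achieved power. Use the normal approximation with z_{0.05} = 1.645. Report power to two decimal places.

For two equal groups, power = Φ(d·√(n/2) − z_{α}).
d·√(n/2) = 0.86 × √(13/2) = 0.86 × 2.550 = 2.193.
z_β = 2.193 − 1.645 = 0.548.
Power = Φ(0.548) = 0.708.

power ≈ 0.71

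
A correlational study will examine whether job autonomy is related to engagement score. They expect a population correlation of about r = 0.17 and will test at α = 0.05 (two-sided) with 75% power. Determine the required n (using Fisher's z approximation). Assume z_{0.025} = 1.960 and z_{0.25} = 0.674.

Fisher's z: C = ½·ln((1+r)/(1−r)) = ½·ln(1.4096) = 0.1717.
n = ((z_{α/2} + z_β)/C)² + 3.
(1.960 + 0.674) / 0.1717 = 2.634 / 0.1717 = 15.341.
n = 15.341² + 3 = 235.34 + 3 = 238.3.
Round up.

n = 239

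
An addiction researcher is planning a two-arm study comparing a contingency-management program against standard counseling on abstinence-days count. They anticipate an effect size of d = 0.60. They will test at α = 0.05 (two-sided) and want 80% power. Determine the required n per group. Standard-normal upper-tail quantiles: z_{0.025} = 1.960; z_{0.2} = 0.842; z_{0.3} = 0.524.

For two independent groups with equal n: n = 2·((z_{α/2} + z_β) / d)².
z_{α/2} + z_β = 1.960 + 0.842 = 2.802.
n = 2 × (2.802 / 0.60)² = 2 × 4.670² = 2 × 21.81 = 43.6.
Round up to the next whole participant.

n = 44 per group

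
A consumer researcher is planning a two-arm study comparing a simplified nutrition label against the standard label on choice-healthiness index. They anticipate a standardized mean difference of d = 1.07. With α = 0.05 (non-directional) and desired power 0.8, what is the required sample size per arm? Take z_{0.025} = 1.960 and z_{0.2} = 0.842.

For two independent groups with equal n: n = 2·((z_{α/2} + z_β) / d)².
z_{α/2} + z_β = 1.960 + 0.842 = 2.802.
n = 2 × (2.802 / 1.07)² = 2 × 2.619² = 2 × 6.86 = 13.7.
Round up to the next whole participant.

n = 14 per group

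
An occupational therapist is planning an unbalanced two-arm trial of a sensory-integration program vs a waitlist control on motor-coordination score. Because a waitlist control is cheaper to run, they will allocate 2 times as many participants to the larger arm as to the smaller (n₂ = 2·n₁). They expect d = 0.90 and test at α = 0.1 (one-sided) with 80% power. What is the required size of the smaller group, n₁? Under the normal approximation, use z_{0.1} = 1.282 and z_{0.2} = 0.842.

With allocation ratio k = n₂/n₁ = 2, Var(x̄₁−x̄₂) = σ²(1/n₁ + 1/(k·n₁)) = σ²·(k+1)/(k·n₁).
So n₁ = (1 + 1/k)·((z_{α} + z_β)/d)² = 1.500 × (2.124/0.90)².
n₁ = 1.500 × 5.57 = 8.4.
Round up: n₁ = 9, giving n₂ = 2 × 9 = 18.

n₁ = 9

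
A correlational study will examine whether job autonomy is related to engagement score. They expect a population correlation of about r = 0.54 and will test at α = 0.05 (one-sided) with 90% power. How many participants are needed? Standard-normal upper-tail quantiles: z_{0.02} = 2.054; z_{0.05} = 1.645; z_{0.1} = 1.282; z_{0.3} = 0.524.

Fisher's z: C = ½·ln((1+r)/(1−r)) = ½·ln(3.3478) = 0.6042.
n = ((z_{α} + z_β)/C)² + 3.
(1.645 + 1.282) / 0.6042 = 2.927 / 0.6042 = 4.844.
n = 4.844² + 3 = 23.47 + 3 = 26.5.
Round up.

n = 27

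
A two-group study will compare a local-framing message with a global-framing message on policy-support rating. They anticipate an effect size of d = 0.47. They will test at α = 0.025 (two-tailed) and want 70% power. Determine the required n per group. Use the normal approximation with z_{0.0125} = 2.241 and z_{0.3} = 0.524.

n = 70 per group

For two independent groups with equal n: n = 2·((z_{α/2} + z_β) / d)².
z_{α/2} + z_β = 2.241 + 0.524 = 2.765.
n = 2 × (2.765 / 0.47)² = 2 × 5.883² = 2 × 34.61 = 69.2.
Round up to the next whole participant.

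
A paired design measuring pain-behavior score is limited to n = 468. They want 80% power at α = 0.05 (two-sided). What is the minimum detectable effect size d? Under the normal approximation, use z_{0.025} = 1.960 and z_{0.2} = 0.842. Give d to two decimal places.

d_min ≈ 0.13

For a single sample (or paired design) of n = 468: d_min = (z_{α/2} + z_β)/√n.
z-sum = 1.960 + 0.842 = 2.802.
d_min = 2.802 / √468 = 2.802 / 21.633 = 0.130.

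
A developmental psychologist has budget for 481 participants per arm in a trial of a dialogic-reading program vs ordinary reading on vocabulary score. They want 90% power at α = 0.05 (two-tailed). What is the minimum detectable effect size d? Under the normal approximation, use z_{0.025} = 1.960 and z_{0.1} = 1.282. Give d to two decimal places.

d_min ≈ 0.21

For two independent groups of n = 481 each: d_min = (z_{α/2} + z_β)·√(2/n).
z-sum = 1.960 + 1.282 = 3.242.
d_min = 3.242 × √(2/481) = 3.242 × 0.0645 = 0.209.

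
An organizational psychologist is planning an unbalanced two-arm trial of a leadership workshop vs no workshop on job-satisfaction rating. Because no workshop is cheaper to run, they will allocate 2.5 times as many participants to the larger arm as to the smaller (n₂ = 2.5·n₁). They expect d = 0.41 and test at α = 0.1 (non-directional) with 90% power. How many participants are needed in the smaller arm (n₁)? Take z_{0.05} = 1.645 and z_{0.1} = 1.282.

n₁ = 72

With allocation ratio k = n₂/n₁ = 2.5, Var(x̄₁−x̄₂) = σ²(1/n₁ + 1/(k·n₁)) = σ²·(k+1)/(k·n₁).
So n₁ = (1 + 1/k)·((z_{α/2} + z_β)/d)² = 1.400 × (2.927/0.41)².
n₁ = 1.400 × 50.97 = 71.4.
Round up: n₁ = 72, giving n₂ = 2.5 × 72 = 180.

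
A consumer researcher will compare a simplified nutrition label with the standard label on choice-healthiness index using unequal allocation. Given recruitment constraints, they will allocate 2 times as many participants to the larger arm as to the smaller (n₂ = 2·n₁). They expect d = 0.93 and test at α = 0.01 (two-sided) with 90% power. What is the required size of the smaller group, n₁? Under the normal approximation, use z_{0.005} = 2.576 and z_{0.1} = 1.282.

With allocation ratio k = n₂/n₁ = 2, Var(x̄₁−x̄₂) = σ²(1/n₁ + 1/(k·n₁)) = σ²·(k+1)/(k·n₁).
So n₁ = (1 + 1/k)·((z_{α/2} + z_β)/d)² = 1.500 × (3.858/0.93)².
n₁ = 1.500 × 17.21 = 25.8.
Round up: n₁ = 26, giving n₂ = 2 × 26 = 52.

n₁ = 26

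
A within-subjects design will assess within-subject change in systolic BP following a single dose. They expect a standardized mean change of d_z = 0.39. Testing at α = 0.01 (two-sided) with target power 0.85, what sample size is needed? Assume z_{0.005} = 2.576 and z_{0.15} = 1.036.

n = 86 pairs

For a paired (one-sample on differences) test: n = ((z_{α/2} + z_β) / d)².
z_{α/2} + z_β = 2.576 + 1.036 = 3.612.
n = (3.612 / 0.39)² = 9.262² = 85.78.
Round up.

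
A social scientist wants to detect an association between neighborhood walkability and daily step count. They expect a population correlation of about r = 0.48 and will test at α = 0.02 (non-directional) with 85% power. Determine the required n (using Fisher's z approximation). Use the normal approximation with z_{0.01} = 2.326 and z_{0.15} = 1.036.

Fisher's z: C = ½·ln((1+r)/(1−r)) = ½·ln(2.8462) = 0.5230.
n = ((z_{α/2} + z_β)/C)² + 3.
(2.326 + 1.036) / 0.5230 = 3.362 / 0.5230 = 6.428.
n = 6.428² + 3 = 41.32 + 3 = 44.3.
Round up.

n = 45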